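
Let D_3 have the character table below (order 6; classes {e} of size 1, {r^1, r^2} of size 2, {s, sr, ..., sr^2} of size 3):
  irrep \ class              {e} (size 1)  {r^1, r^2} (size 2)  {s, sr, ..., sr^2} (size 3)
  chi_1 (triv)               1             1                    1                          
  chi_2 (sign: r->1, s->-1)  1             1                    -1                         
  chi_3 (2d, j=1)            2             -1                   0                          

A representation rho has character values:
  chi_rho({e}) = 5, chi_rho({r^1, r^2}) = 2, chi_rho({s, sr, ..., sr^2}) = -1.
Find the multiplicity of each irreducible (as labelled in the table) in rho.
Multiplicities: chi_1: 1, chi_2: 2, chi_3: 1.

Working: Use <chi_rho, chi> = (1/|G|) sum_C |C| * chi_rho(C) * conj(chi(C)) with |G| = 6 for each irreducible chi in the table:
  <chi_rho, chi_1> = (1/6)[1*(5)*conj(1) + 2*(2)*conj(1) + 3*(-1)*conj(1)]
      = (1/6)[(5) + (4) + (-3)] = 6/6 = 1
  <chi_rho, chi_2> = (1/6)[1*(5)*conj(1) + 2*(2)*conj(1) + 3*(-1)*conj(-1)]
      = (1/6)[(5) + (4) + (3)] = 12/6 = 2
  <chi_rho, chi_3> = (1/6)[1*(5)*conj(2) + 2*(2)*conj(-1) + 3*(-1)*conj(0)]
      = (1/6)[(10) + (-4) + (0)] = 6/6 = 1
Dimension check: dim(rho) = sum (mult * dim) = 1*1 + 2*1 + 1*2 = 5 = chi_rho(e) = 5.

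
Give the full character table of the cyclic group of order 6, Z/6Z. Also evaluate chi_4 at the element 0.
Character table of Z/6Z (irreps indexed chi_0,...,chi_5 with chi_k(m) = zeta_6^(k*m), zeta_6 = exp(2*pi*i/6)):
  irrep \ class  {0} (size 1)  {1} (size 1)    {2} (size 1)    {3} (size 1)  {4} (size 1)    {5} (size 1)  
  chi_0          1             1               1               1             1               1             
  chi_1          1             exp(I*pi/3)     exp(2*I*pi/3)   -1            exp(-2*I*pi/3)  exp(-I*pi/3)  
  chi_2          1             exp(2*I*pi/3)   exp(-2*I*pi/3)  1             exp(2*I*pi/3)   exp(-2*I*pi/3)
  chi_3          1             -1              1               -1            1               -1            
  chi_4          1             exp(-2*I*pi/3)  exp(2*I*pi/3)   1             exp(-2*I*pi/3)  exp(2*I*pi/3) 
  chi_5          1             exp(-I*pi/3)    exp(-2*I*pi/3)  -1            exp(2*I*pi/3)   exp(I*pi/3)   

Spot check: chi_4(0) = zeta_6^(4*0) = zeta_6^0 = 1.

Why: Z/6Z is abelian, so all 6 irreducible complex representations are 1-dimensional. They are given by chi_k(m) = zeta_6^(k*m) for k = 0,...,5. Row orthogonality: sum_m chi_k(m) conj(chi_l(m)) = 6 * [k = l].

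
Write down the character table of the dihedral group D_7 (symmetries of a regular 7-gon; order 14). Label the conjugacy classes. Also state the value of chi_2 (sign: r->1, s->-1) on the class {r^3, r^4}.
Conjugacy classes: {e} of size 1, {r^1, r^6} of size 2, {r^2, r^5} of size 2, {r^3, r^4} of size 2, {s, sr, ..., sr^6} of size 7.
Character table:
  irrep \ class              {e} (size 1)  {r^1, r^6} (size 2)  {r^2, r^5} (size 2)  {r^3, r^4} (size 2)  {s, sr, ..., sr^6} (size 7)
  chi_1 (triv)               1             1                    1                    1                    1                          
  chi_2 (sign: r->1, s->-1)  1             1                    1                    1                    -1                         
  chi_3 (2d, j=1)            2             2*cos(2*pi/7)        -2*cos(3*pi/7)       -2*cos(pi/7)         0                          
  chi_4 (2d, j=2)            2             -2*cos(3*pi/7)       -2*cos(pi/7)         2*cos(2*pi/7)        0                          
  chi_5 (2d, j=3)            2             -2*cos(pi/7)         2*cos(2*pi/7)        -2*cos(3*pi/7)       0                          

Spot check: chi_2 (sign: r->1, s->-1) on {r^3, r^4} = 1.

Why: D_7 has order 2*7 = 14 with 5 conjugacy classes, hence 5 irreducibles. Sum of squared dims 1 + 1 + 4 + 4 + 4 = 14 = |G|. Linear characters come from the abelianisation; the 2-dimensional irreps have character r^k -> 2*cos(2*pi*j*k/7), reflections -> 0.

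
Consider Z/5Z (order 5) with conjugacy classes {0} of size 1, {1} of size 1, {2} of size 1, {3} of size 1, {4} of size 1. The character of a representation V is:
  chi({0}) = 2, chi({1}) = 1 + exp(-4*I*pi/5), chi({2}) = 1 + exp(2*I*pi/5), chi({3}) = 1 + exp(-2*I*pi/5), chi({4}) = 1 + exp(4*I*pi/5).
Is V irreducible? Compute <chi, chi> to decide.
Not irreducible (reducible): <chi, chi> = 2 > 1.

Working: <chi, chi> = (1/|G|) sum_C |C| * |chi(C)|^2 = (1/5)[1*|2|^2 + 1*|1 + exp(-4*I*pi/5)|^2 + 1*|1 + exp(2*I*pi/5)|^2 + 1*|1 + exp(-2*I*pi/5)|^2 + 1*|1 + exp(4*I*pi/5)|^2]
  = (1/5)[(4) + (2 + exp(-4*I*pi/5) + exp(4*I*pi/5)) + (2 + exp(-2*I*pi/5) + exp(2*I*pi/5)) + (2 + exp(-2*I*pi/5) + exp(2*I*pi/5)) + (2 + exp(-4*I*pi/5) + exp(4*I*pi/5))] = 10/5 = 2.
(Exp terms are combined using exp(i*s)*conj(exp(i*t)) = exp(i*(s-t)), and sums of them are collapsed using the identity that for every m > 1 the m distinct m-th roots of unity sum to 0, e.g. 1 + exp(2*I*pi/3) + exp(-2*I*pi/3) = 0.)
A character is irreducible iff <chi, chi> = 1, so this representation is reducible.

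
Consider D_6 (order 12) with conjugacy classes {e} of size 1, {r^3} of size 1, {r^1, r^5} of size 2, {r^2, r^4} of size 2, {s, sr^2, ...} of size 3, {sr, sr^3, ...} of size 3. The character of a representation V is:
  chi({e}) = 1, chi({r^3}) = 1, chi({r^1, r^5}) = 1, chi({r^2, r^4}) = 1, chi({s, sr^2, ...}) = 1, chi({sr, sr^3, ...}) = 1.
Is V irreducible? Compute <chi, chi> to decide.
Irreducible: <chi, chi> = 1.

Argument: <chi, chi> = (1/|G|) sum_C |C| * |chi(C)|^2 = (1/12)[1*|1|^2 + 1*|1|^2 + 2*|1|^2 + 2*|1|^2 + 3*|1|^2 + 3*|1|^2]
  = (1/12)[(1) + (1) + (2) + (2) + (3) + (3)] = 12/12 = 1.
A character is irreducible iff <chi, chi> = 1, so this representation is irreducible.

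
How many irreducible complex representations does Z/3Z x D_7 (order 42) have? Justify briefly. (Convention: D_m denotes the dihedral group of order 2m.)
15

Details: The number of irreducible complex representations of a finite group equals its number of conjugacy classes. For a direct product, #classes(G x H) = #classes(G) * #classes(H). Z/3Z has 3 classes (abelian), D_7 has 5 classes, so 3 * 5 = 15, so Z/3Z x D_7 (order 42) has exactly 15 irreducible complex representations.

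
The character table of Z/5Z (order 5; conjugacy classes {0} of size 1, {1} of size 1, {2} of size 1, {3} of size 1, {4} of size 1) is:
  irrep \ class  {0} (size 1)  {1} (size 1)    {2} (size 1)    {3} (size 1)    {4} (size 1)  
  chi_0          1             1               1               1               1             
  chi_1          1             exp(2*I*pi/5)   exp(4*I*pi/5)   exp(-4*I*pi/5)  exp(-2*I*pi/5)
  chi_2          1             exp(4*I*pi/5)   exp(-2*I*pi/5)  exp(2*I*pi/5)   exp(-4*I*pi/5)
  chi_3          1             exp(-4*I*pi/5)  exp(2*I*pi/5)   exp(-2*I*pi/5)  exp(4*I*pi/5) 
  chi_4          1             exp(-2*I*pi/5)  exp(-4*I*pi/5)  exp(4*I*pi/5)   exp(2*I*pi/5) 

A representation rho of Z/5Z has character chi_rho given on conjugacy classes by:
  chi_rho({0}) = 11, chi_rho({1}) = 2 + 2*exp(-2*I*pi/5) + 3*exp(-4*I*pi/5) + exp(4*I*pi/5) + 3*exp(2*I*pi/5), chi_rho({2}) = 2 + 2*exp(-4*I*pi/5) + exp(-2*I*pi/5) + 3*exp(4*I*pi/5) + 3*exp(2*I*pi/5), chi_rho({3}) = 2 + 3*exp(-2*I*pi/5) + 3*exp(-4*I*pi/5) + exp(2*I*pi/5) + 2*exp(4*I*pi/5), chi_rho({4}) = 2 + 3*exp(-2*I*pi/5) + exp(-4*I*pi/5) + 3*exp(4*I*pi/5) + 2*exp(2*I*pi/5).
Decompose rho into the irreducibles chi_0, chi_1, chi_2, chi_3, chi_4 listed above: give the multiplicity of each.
Multiplicities: chi_0: 2, chi_1: 3, chi_2: 1, chi_3: 3, chi_4: 2.

Reasoning: Use <chi_rho, chi> = (1/|G|) sum_C |C| * chi_rho(C) * conj(chi(C)) with |G| = 5 for each irreducible chi in the table:
  <chi_rho, chi_0> = (1/5)[1*(11)*conj(1) + 1*(2 + 2*exp(-2*I*pi/5) + 3*exp(-4*I*pi/5) + exp(4*I*pi/5) + 3*exp(2*I*pi/5))*conj(1) + 1*(2 + 2*exp(-4*I*pi/5) + exp(-2*I*pi/5) + 3*exp(4*I*pi/5) + 3*exp(2*I*pi/5))*conj(1) + 1*(2 + 3*exp(-2*I*pi/5) + 3*exp(-4*I*pi/5) + exp(2*I*pi/5) + 2*exp(4*I*pi/5))*conj(1) + 1*(2 + 3*exp(-2*I*pi/5) + exp(-4*I*pi/5) + 3*exp(4*I*pi/5) + 2*exp(2*I*pi/5))*conj(1)]
      = (1/5)[(11) + (2 + 2*exp(-2*I*pi/5) + 3*exp(-4*I*pi/5) + exp(4*I*pi/5) + 3*exp(2*I*pi/5)) + (2 + 2*exp(-4*I*pi/5) + exp(-2*I*pi/5) + 3*exp(4*I*pi/5) + 3*exp(2*I*pi/5)) + (2 + 3*exp(-2*I*pi/5) + 3*exp(-4*I*pi/5) + exp(2*I*pi/5) + 2*exp(4*I*pi/5)) + (2 + 3*exp(-2*I*pi/5) + exp(-4*I*pi/5) + 3*exp(4*I*pi/5) + 2*exp(2*I*pi/5))] = 10/5 = 2
  <chi_rho, chi_1> = (1/5)[1*(11)*conj(1) + 1*(2 + 2*exp(-2*I*pi/5) + 3*exp(-4*I*pi/5) + exp(4*I*pi/5) + 3*exp(2*I*pi/5))*conj(exp(2*I*pi/5)) + 1*(2 + 2*exp(-4*I*pi/5) + exp(-2*I*pi/5) + 3*exp(4*I*pi/5) + 3*exp(2*I*pi/5))*conj(exp(4*I*pi/5)) + 1*(2 + 3*exp(-2*I*pi/5) + 3*exp(-4*I*pi/5) + exp(2*I*pi/5) + 2*exp(4*I*pi/5))*conj(exp(-4*I*pi/5)) + 1*(2 + 3*exp(-2*I*pi/5) + exp(-4*I*pi/5) + 3*exp(4*I*pi/5) + 2*exp(2*I*pi/5))*conj(exp(-2*I*pi/5))]
      = (1/5)[(11) + (3 + 2*exp(-2*I*pi/5) + 2*exp(-4*I*pi/5) + exp(2*I*pi/5) + 3*exp(4*I*pi/5)) + (3 + 3*exp(-2*I*pi/5) + 2*exp(-4*I*pi/5) + exp(4*I*pi/5) + 2*exp(2*I*pi/5)) + (3 + 2*exp(-2*I*pi/5) + exp(-4*I*pi/5) + 2*exp(4*I*pi/5) + 3*exp(2*I*pi/5)) + (3 + 3*exp(-4*I*pi/5) + exp(-2*I*pi/5) + 2*exp(4*I*pi/5) + 2*exp(2*I*pi/5))] = 15/5 = 3
  <chi_rho, chi_2> = (1/5)[1*(11)*conj(1) + 1*(2 + 2*exp(-2*I*pi/5) + 3*exp(-4*I*pi/5) + exp(4*I*pi/5) + 3*exp(2*I*pi/5))*conj(exp(4*I*pi/5)) + 1*(2 + 2*exp(-4*I*pi/5) + exp(-2*I*pi/5) + 3*exp(4*I*pi/5) + 3*exp(2*I*pi/5))*conj(exp(-2*I*pi/5)) + 1*(2 + 3*exp(-2*I*pi/5) + 3*exp(-4*I*pi/5) + exp(2*I*pi/5) + 2*exp(4*I*pi/5))*conj(exp(2*I*pi/5)) + 1*(2 + 3*exp(-2*I*pi/5) + exp(-4*I*pi/5) + 3*exp(4*I*pi/5) + 2*exp(2*I*pi/5))*conj(exp(-4*I*pi/5))]
      = (1/5)[(11) + (1 + 3*exp(-2*I*pi/5) + 2*exp(-4*I*pi/5) + 2*exp(4*I*pi/5) + 3*exp(2*I*pi/5)) + (1 + 2*exp(-2*I*pi/5) + 3*exp(-4*I*pi/5) + 3*exp(4*I*pi/5) + 2*exp(2*I*pi/5)) + (1 + 2*exp(-2*I*pi/5) + 3*exp(-4*I*pi/5) + 3*exp(4*I*pi/5) + 2*exp(2*I*pi/5)) + (1 + 3*exp(-2*I*pi/5) + 2*exp(-4*I*pi/5) + 2*exp(4*I*pi/5) + 3*exp(2*I*pi/5))] = 5/5 = 1
  <chi_rho, chi_3> = (1/5)[1*(11)*conj(1) + 1*(2 + 2*exp(-2*I*pi/5) + 3*exp(-4*I*pi/5) + exp(4*I*pi/5) + 3*exp(2*I*pi/5))*conj(exp(-4*I*pi/5)) + 1*(2 + 2*exp(-4*I*pi/5) + exp(-2*I*pi/5) + 3*exp(4*I*pi/5) + 3*exp(2*I*pi/5))*conj(exp(2*I*pi/5)) + 1*(2 + 3*exp(-2*I*pi/5) + 3*exp(-4*I*pi/5) + exp(2*I*pi/5) + 2*exp(4*I*pi/5))*conj(exp(-2*I*pi/5)) + 1*(2 + 3*exp(-2*I*pi/5) + exp(-4*I*pi/5) + 3*exp(4*I*pi/5) + 2*exp(2*I*pi/5))*conj(exp(4*I*pi/5))]
      = (1/5)[(11) + (3 + 3*exp(-4*I*pi/5) + exp(-2*I*pi/5) + 2*exp(4*I*pi/5) + 2*exp(2*I*pi/5)) + (3 + 2*exp(-2*I*pi/5) + exp(-4*I*pi/5) + 2*exp(4*I*pi/5) + 3*exp(2*I*pi/5)) + (3 + 3*exp(-2*I*pi/5) + 2*exp(-4*I*pi/5) + exp(4*I*pi/5) + 2*exp(2*I*pi/5)) + (3 + 2*exp(-2*I*pi/5) + 2*exp(-4*I*pi/5) + exp(2*I*pi/5) + 3*exp(4*I*pi/5))] = 15/5 = 3
  <chi_rho, chi_4> = (1/5)[1*(11)*conj(1) + 1*(2 + 2*exp(-2*I*pi/5) + 3*exp(-4*I*pi/5) + exp(4*I*pi/5) + 3*exp(2*I*pi/5))*conj(exp(-2*I*pi/5)) + 1*(2 + 2*exp(-4*I*pi/5) + exp(-2*I*pi/5) + 3*exp(4*I*pi/5) + 3*exp(2*I*pi/5))*conj(exp(-4*I*pi/5)) + 1*(2 + 3*exp(-2*I*pi/5) + 3*exp(-4*I*pi/5) + exp(2*I*pi/5) + 2*exp(4*I*pi/5))*conj(exp(4*I*pi/5)) + 1*(2 + 3*exp(-2*I*pi/5) + exp(-4*I*pi/5) + 3*exp(4*I*pi/5) + 2*exp(2*I*pi/5))*conj(exp(2*I*pi/5))]
      = (1/5)[(11) + (2 + 3*exp(-2*I*pi/5) + exp(-4*I*pi/5) + 3*exp(4*I*pi/5) + 2*exp(2*I*pi/5)) + (2 + 3*exp(-2*I*pi/5) + 3*exp(-4*I*pi/5) + exp(2*I*pi/5) + 2*exp(4*I*pi/5)) + (2 + 2*exp(-4*I*pi/5) + exp(-2*I*pi/5) + 3*exp(4*I*pi/5) + 3*exp(2*I*pi/5)) + (2 + 2*exp(-2*I*pi/5) + 3*exp(-4*I*pi/5) + exp(4*I*pi/5) + 3*exp(2*I*pi/5))] = 10/5 = 2
(Exp terms are combined using exp(i*s)*conj(exp(i*t)) = exp(i*(s-t)), and sums of them are collapsed using the identity that for every m > 1 the m distinct m-th roots of unity sum to 0, e.g. 1 + exp(2*I*pi/3) + exp(-2*I*pi/3) = 0.)
Dimension check: dim(rho) = sum (mult * dim) = 2*1 + 3*1 + 1*1 + 3*1 + 2*1 = 11 = chi_rho(e) = 11.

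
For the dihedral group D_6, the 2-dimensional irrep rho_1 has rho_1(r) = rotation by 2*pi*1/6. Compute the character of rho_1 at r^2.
chi_{rho_1}(r^2) = 2*cos(2*pi*1*2/6) = -1

Why: rho_1(r^2) is rotation by angle 2*pi*1*2/6, whose trace is 2*cos(2*pi*1*2/6) = -1.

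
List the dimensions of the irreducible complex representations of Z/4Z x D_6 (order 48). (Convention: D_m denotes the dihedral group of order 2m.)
Dimensions: 1, 1, 1, 1, 1, 1, 1, 1, 1, 1, 1, 1, 1, 1, 1, 1, 2, 2, 2, 2, 2, 2, 2, 2

Justification: There are 24 irreducibles (= number of conjugacy classes). Their dimensions d_i satisfy sum d_i^2 = |G| = 48: 1 + 1 + 1 + 1 + 1 + 1 + 1 + 1 + 1 + 1 + 1 + 1 + 1 + 1 + 1 + 1 + 4 + 4 + 4 + 4 + 4 + 4 + 4 + 4 = 48. (For the product with Z/4Z: each of the 4 1-dim characters of Z/4Z tensors with each irrep of D_6, giving 4 copies of each D_6-dimension.)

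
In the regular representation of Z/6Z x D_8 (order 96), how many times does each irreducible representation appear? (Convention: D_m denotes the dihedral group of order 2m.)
Each irreducible V_i of dimension d_i appears with multiplicity d_i, i.e. rho_reg = (direct sum over all irreducibles V_i) d_i V_i. The irreducible dimensions for Z/6Z x D_8 are 1, 1, 1, 1, 1, 1, 1, 1, 1, 1, 1, 1, 1, 1, 1, 1, 1, 1, 1, 1, 1, 1, 1, 1, 2, 2, 2, 2, 2, 2, 2, 2, 2, 2, 2, 2, 2, 2, 2, 2, 2, 2: 24 irreducibles of dimension 1, each with multiplicity 1; 18 irreducibles of dimension 2, each with multiplicity 2. Total dimension 24*1*1 + 18*2*2 = 96 = |G|.

Reasoning: General theorem: in the regular representation of a finite group G, each irreducible appears with multiplicity equal to its dimension. Check: dim(rho_reg) = sum d_i^2 = 1 + 1 + 1 + 1 + 1 + 1 + 1 + 1 + 1 + 1 + 1 + 1 + 1 + 1 + 1 + 1 + 1 + 1 + 1 + 1 + 1 + 1 + 1 + 1 + 4 + 4 + 4 + 4 + 4 + 4 + 4 + 4 + 4 + 4 + 4 + 4 + 4 + 4 + 4 + 4 + 4 + 4 = 96 = |G|.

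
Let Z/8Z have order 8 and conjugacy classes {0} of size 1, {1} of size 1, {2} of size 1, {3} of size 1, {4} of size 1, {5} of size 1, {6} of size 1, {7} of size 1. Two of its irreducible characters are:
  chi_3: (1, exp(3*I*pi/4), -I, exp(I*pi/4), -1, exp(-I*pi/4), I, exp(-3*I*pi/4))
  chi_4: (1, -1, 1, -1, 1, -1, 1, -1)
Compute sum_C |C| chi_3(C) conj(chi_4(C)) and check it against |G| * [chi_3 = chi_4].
Sum = 0; so <chi_3, chi_4> = 0 (distinct irreducibles are orthogonal).

Solution. Compute term by term over conjugacy classes (|C| * chi_3(C) * conj(chi_4(C))):
  1*(1)*conj(1) + 1*(exp(3*I*pi/4))*conj(-1) + 1*(-I)*conj(1) + 1*(exp(I*pi/4))*conj(-1) + 1*(-1)*conj(1) + 1*(exp(-I*pi/4))*conj(-1) + 1*(I)*conj(1) + 1*(exp(-3*I*pi/4))*conj(-1)
  = (1) + (-exp(3*I*pi/4)) + (-I) + (-exp(I*pi/4)) + (-1) + (-exp(-I*pi/4)) + (I) + (-exp(-3*I*pi/4))
  = 0.
(Exp terms are combined using exp(i*s)*conj(exp(i*t)) = exp(i*(s-t)), and sums of them are collapsed using the identity that for every m > 1 the m distinct m-th roots of unity sum to 0, e.g. 1 + exp(2*I*pi/3) + exp(-2*I*pi/3) = 0.)
Dividing by |G| = 8 gives 0/8 = 0, matching the row-orthogonality relation <chi_3, chi_4> = [chi_3 = chi_4].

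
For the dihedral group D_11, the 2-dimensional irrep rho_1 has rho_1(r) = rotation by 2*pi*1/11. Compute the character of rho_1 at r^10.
chi_{rho_1}(r^10) = 2*cos(2*pi*1*10/11) = 2*cos(2*pi/11)

rho_1(r^10) is rotation by angle 2*pi*1*10/11, whose trace is 2*cos(2*pi*1*10/11) = 2*cos(2*pi/11).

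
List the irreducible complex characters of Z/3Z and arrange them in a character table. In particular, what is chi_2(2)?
Character table of Z/3Z (irreps indexed chi_0,...,chi_2 with chi_k(m) = zeta_3^(k*m), zeta_3 = exp(2*pi*i/3)):
  irrep \ class  {0} (size 1)  {1} (size 1)    {2} (size 1)  
  chi_0          1             1               1             
  chi_1          1             exp(2*I*pi/3)   exp(-2*I*pi/3)
  chi_2          1             exp(-2*I*pi/3)  exp(2*I*pi/3) 

Spot check: chi_2(2) = zeta_3^(2*2) = zeta_3^4 = exp(2*I*pi/3).

Proof sketch: Z/3Z is abelian, so all 3 irreducible complex representations are 1-dimensional. They are given by chi_k(m) = zeta_3^(k*m) for k = 0,...,2. Row orthogonality: sum_m chi_k(m) conj(chi_l(m)) = 3 * [k = l].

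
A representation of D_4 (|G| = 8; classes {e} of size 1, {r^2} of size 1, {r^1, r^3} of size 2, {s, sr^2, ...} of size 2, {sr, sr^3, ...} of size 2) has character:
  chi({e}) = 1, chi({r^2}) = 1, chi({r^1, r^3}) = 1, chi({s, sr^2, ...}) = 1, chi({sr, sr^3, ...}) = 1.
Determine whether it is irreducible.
Irreducible: <chi, chi> = 1.

Reasoning: <chi, chi> = (1/|G|) sum_C |C| * |chi(C)|^2 = (1/8)[1*|1|^2 + 1*|1|^2 + 2*|1|^2 + 2*|1|^2 + 2*|1|^2]
  = (1/8)[(1) + (1) + (2) + (2) + (2)] = 8/8 = 1.
A character is irreducible iff <chi, chi> = 1, so this representation is irreducible.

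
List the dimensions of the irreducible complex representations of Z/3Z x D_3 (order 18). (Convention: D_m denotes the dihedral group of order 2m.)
Dimensions: 1, 1, 1, 1, 1, 1, 2, 2, 2

Working: There are 9 irreducibles (= number of conjugacy classes). Their dimensions d_i satisfy sum d_i^2 = |G| = 18: 1 + 1 + 1 + 1 + 1 + 1 + 4 + 4 + 4 = 18. (For the product with Z/3Z: each of the 3 1-dim characters of Z/3Z tensors with each irrep of D_3, giving 3 copies of each D_3-dimension.)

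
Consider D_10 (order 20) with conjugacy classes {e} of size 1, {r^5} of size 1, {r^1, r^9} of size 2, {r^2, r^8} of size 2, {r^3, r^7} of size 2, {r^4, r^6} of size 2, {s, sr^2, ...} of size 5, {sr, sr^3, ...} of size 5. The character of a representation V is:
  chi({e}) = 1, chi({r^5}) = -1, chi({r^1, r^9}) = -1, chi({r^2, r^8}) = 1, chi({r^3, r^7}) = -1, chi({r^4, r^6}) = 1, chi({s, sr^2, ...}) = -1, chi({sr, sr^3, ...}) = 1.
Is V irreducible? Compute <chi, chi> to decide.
Irreducible: <chi, chi> = 1.

Explanation: <chi, chi> = (1/|G|) sum_C |C| * |chi(C)|^2 = (1/20)[1*|1|^2 + 1*|-1|^2 + 2*|-1|^2 + 2*|1|^2 + 2*|-1|^2 + 2*|1|^2 + 5*|-1|^2 + 5*|1|^2]
  = (1/20)[(1) + (1) + (2) + (2) + (2) + (2) + (5) + (5)] = 20/20 = 1.
A character is irreducible iff <chi, chi> = 1, so this representation is irreducible.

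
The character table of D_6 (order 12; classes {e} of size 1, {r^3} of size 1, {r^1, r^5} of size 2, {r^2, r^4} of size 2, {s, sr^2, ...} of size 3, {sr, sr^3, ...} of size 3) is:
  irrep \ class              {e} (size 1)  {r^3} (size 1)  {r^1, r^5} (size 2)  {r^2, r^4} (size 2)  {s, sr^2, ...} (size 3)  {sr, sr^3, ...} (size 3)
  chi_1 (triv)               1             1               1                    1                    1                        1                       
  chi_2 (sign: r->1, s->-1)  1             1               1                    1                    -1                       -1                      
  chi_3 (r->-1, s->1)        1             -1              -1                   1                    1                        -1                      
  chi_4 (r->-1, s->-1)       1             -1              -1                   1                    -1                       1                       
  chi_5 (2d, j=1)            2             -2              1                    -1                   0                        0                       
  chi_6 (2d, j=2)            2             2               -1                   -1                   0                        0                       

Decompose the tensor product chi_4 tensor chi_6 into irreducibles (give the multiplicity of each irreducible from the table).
chi_4 tensor chi_6 = chi_5 (all other irreducibles have multiplicity 0).

Proof sketch: The character of a tensor product is the pointwise product (chi_4 * chi_6)(C) = chi_4(C) * chi_6(C):
  {e}: (1)*(2), {r^3}: (-1)*(2), {r^1, r^5}: (-1)*(-1), {r^2, r^4}: (1)*(-1), {s, sr^2, ...}: (-1)*(0), {sr, sr^3, ...}: (1)*(0)
so (chi_4 * chi_6) takes values
  {e} -> 2, {r^3} -> -2, {r^1, r^5} -> 1, {r^2, r^4} -> -1, {s, sr^2, ...} -> 0, {sr, sr^3, ...} -> 0.
Now take the inner product of this character with each irreducible chi from the table, <chi_4*chi_6, chi> = (1/12) sum_C |C| (chi_4*chi_6)(C) conj(chi(C)):
  <chi_4*chi_6, chi_1> = (1/12)[1*(2)*conj(1) + 1*(-2)*conj(1) + 2*(1)*conj(1) + 2*(-1)*conj(1) + 3*(0)*conj(1) + 3*(0)*conj(1)]
      = (1/12)[(2) + (-2) + (2) + (-2) + (0) + (0)] = 0/12 = 0
  <chi_4*chi_6, chi_2> = (1/12)[1*(2)*conj(1) + 1*(-2)*conj(1) + 2*(1)*conj(1) + 2*(-1)*conj(1) + 3*(0)*conj(-1) + 3*(0)*conj(-1)]
      = (1/12)[(2) + (-2) + (2) + (-2) + (0) + (0)] = 0/12 = 0
  <chi_4*chi_6, chi_3> = (1/12)[1*(2)*conj(1) + 1*(-2)*conj(-1) + 2*(1)*conj(-1) + 2*(-1)*conj(1) + 3*(0)*conj(1) + 3*(0)*conj(-1)]
      = (1/12)[(2) + (2) + (-2) + (-2) + (0) + (0)] = 0/12 = 0
  <chi_4*chi_6, chi_4> = (1/12)[1*(2)*conj(1) + 1*(-2)*conj(-1) + 2*(1)*conj(-1) + 2*(-1)*conj(1) + 3*(0)*conj(-1) + 3*(0)*conj(1)]
      = (1/12)[(2) + (2) + (-2) + (-2) + (0) + (0)] = 0/12 = 0
  <chi_4*chi_6, chi_5> = (1/12)[1*(2)*conj(2) + 1*(-2)*conj(-2) + 2*(1)*conj(1) + 2*(-1)*conj(-1) + 3*(0)*conj(0) + 3*(0)*conj(0)]
      = (1/12)[(4) + (4) + (2) + (2) + (0) + (0)] = 12/12 = 1
  <chi_4*chi_6, chi_6> = (1/12)[1*(2)*conj(2) + 1*(-2)*conj(2) + 2*(1)*conj(-1) + 2*(-1)*conj(-1) + 3*(0)*conj(0) + 3*(0)*conj(0)]
      = (1/12)[(4) + (-4) + (-2) + (2) + (0) + (0)] = 0/12 = 0
Hence the multiplicities are chi_5: 1. Dimension check: dim(chi_4)*dim(chi_6) = 1*2 = 2 and sum (mult * dim) = 1*2 = 2.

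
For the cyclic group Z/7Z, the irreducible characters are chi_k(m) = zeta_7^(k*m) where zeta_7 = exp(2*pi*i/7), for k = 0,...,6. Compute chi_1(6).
chi_1(6) = zeta_7^6 = exp(-2*I*pi/7)

Working: chi_1(6) = zeta_7^(1*6) = zeta_7^6. Since zeta_7^7 = 1, this equals zeta_7^6 = exp(2*pi*i*6/7) = exp(-2*I*pi/7).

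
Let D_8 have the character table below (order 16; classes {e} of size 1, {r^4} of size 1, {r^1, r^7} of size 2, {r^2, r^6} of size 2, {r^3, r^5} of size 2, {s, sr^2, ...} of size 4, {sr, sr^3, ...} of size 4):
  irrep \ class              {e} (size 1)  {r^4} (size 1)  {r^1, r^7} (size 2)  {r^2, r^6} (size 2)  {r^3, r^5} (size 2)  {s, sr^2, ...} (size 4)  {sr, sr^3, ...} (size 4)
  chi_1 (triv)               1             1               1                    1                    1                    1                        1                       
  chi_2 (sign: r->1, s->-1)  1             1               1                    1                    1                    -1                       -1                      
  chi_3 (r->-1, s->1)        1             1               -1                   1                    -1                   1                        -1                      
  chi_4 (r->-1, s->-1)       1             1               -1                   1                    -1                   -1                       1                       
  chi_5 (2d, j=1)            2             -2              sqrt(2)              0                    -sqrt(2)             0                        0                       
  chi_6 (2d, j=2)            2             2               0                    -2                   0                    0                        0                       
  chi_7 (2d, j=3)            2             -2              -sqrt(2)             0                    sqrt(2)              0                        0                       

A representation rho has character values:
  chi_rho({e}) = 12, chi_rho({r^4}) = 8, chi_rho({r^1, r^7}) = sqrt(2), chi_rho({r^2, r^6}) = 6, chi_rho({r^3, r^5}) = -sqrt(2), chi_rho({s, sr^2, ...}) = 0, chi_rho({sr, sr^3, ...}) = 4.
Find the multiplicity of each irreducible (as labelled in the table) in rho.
Multiplicities: chi_1: 3, chi_2: 1, chi_3: 1, chi_4: 3, chi_5: 1, chi_6: 1, chi_7: 0.

Why: Use <chi_rho, chi> = (1/|G|) sum_C |C| * chi_rho(C) * conj(chi(C)) with |G| = 16 for each irreducible chi in the table:
  <chi_rho, chi_1> = (1/16)[1*(12)*conj(1) + 1*(8)*conj(1) + 2*(sqrt(2))*conj(1) + 2*(6)*conj(1) + 2*(-sqrt(2))*conj(1) + 4*(0)*conj(1) + 4*(4)*conj(1)]
      = (1/16)[(12) + (8) + (2*sqrt(2)) + (12) + (-2*sqrt(2)) + (0) + (16)] = 48/16 = 3
  <chi_rho, chi_2> = (1/16)[1*(12)*conj(1) + 1*(8)*conj(1) + 2*(sqrt(2))*conj(1) + 2*(6)*conj(1) + 2*(-sqrt(2))*conj(1) + 4*(0)*conj(-1) + 4*(4)*conj(-1)]
      = (1/16)[(12) + (8) + (2*sqrt(2)) + (12) + (-2*sqrt(2)) + (0) + (-16)] = 16/16 = 1
  <chi_rho, chi_3> = (1/16)[1*(12)*conj(1) + 1*(8)*conj(1) + 2*(sqrt(2))*conj(-1) + 2*(6)*conj(1) + 2*(-sqrt(2))*conj(-1) + 4*(0)*conj(1) + 4*(4)*conj(-1)]
      = (1/16)[(12) + (8) + (-2*sqrt(2)) + (12) + (2*sqrt(2)) + (0) + (-16)] = 16/16 = 1
  <chi_rho, chi_4> = (1/16)[1*(12)*conj(1) + 1*(8)*conj(1) + 2*(sqrt(2))*conj(-1) + 2*(6)*conj(1) + 2*(-sqrt(2))*conj(-1) + 4*(0)*conj(-1) + 4*(4)*conj(1)]
      = (1/16)[(12) + (8) + (-2*sqrt(2)) + (12) + (2*sqrt(2)) + (0) + (16)] = 48/16 = 3
  <chi_rho, chi_5> = (1/16)[1*(12)*conj(2) + 1*(8)*conj(-2) + 2*(sqrt(2))*conj(sqrt(2)) + 2*(6)*conj(0) + 2*(-sqrt(2))*conj(-sqrt(2)) + 4*(0)*conj(0) + 4*(4)*conj(0)]
      = (1/16)[(24) + (-16) + (4) + (0) + (4) + (0) + (0)] = 16/16 = 1
  <chi_rho, chi_6> = (1/16)[1*(12)*conj(2) + 1*(8)*conj(2) + 2*(sqrt(2))*conj(0) + 2*(6)*conj(-2) + 2*(-sqrt(2))*conj(0) + 4*(0)*conj(0) + 4*(4)*conj(0)]
      = (1/16)[(24) + (16) + (0) + (-24) + (0) + (0) + (0)] = 16/16 = 1
  <chi_rho, chi_7> = (1/16)[1*(12)*conj(2) + 1*(8)*conj(-2) + 2*(sqrt(2))*conj(-sqrt(2)) + 2*(6)*conj(0) + 2*(-sqrt(2))*conj(sqrt(2)) + 4*(0)*conj(0) + 4*(4)*conj(0)]
      = (1/16)[(24) + (-16) + (-4) + (0) + (-4) + (0) + (0)] = 0/16 = 0
Dimension check: dim(rho) = sum (mult * dim) = 3*1 + 1*1 + 1*1 + 3*1 + 1*2 + 1*2 + 0*2 = 12 = chi_rho(e) = 12.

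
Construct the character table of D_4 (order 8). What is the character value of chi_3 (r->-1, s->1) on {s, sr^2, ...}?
Conjugacy classes: {e} of size 1, {r^2} of size 1, {r^1, r^3} of size 2, {s, sr^2, ...} of size 2, {sr, sr^3, ...} of size 2.
Character table:
  irrep \ class              {e} (size 1)  {r^2} (size 1)  {r^1, r^3} (size 2)  {s, sr^2, ...} (size 2)  {sr, sr^3, ...} (size 2)
  chi_1 (triv)               1             1               1                    1                        1                       
  chi_2 (sign: r->1, s->-1)  1             1               1                    -1                       -1                      
  chi_3 (r->-1, s->1)        1             1               -1                   1                        -1                      
  chi_4 (r->-1, s->-1)       1             1               -1                   -1                       1                       
  chi_5 (2d, j=1)            2             -2              0                    0                        0                       

Spot check: chi_3 (r->-1, s->1) on {s, sr^2, ...} = 1.

Proof sketch: D_4 has order 2*4 = 8 with 5 conjugacy classes, hence 5 irreducibles. Sum of squared dims 1 + 1 + 1 + 1 + 4 = 8 = |G|. Linear characters come from the abelianisation; the 2-dimensional irreps have character r^k -> 2*cos(2*pi*j*k/4), reflections -> 0.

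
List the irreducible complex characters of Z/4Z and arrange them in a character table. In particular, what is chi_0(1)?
Character table of Z/4Z (irreps indexed chi_0,...,chi_3 with chi_k(m) = zeta_4^(k*m), zeta_4 = exp(2*pi*i/4)):
  irrep \ class  {0} (size 1)  {1} (size 1)  {2} (size 1)  {3} (size 1)
  chi_0          1             1             1             1           
  chi_1          1             I             -1            -I          
  chi_2          1             -1            1             -1          
  chi_3          1             -I            -1            I           

Spot check: chi_0(1) = zeta_4^(0*1) = zeta_4^0 = 1.

Z/4Z is abelian, so all 4 irreducible complex representations are 1-dimensional. They are given by chi_k(m) = zeta_4^(k*m) for k = 0,...,3. Row orthogonality: sum_m chi_k(m) conj(chi_l(m)) = 4 * [k = l].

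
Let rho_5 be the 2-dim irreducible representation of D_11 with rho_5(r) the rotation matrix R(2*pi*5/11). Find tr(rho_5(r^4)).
chi_{rho_5}(r^4) = 2*cos(2*pi*5*4/11) = 2*cos(4*pi/11)

Why: rho_5(r^4) is rotation by angle 2*pi*5*4/11, whose trace is 2*cos(2*pi*5*4/11) = 2*cos(4*pi/11).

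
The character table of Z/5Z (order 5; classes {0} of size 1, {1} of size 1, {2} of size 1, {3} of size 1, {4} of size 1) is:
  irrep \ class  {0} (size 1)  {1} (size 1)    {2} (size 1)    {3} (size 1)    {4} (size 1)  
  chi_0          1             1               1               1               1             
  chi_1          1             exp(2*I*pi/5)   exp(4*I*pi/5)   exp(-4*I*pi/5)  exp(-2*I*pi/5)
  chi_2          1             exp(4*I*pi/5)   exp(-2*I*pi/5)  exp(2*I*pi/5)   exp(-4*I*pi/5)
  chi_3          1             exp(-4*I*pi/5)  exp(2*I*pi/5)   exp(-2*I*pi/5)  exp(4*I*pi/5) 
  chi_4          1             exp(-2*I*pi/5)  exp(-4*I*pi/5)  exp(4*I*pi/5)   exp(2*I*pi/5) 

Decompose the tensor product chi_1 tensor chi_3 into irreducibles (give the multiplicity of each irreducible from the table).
chi_1 tensor chi_3 = chi_4 (all other irreducibles have multiplicity 0).

Justification: The character of a tensor product is the pointwise product (chi_1 * chi_3)(C) = chi_1(C) * chi_3(C):
  {0}: (1)*(1), {1}: (exp(2*I*pi/5))*(exp(-4*I*pi/5)), {2}: (exp(4*I*pi/5))*(exp(2*I*pi/5)), {3}: (exp(-4*I*pi/5))*(exp(-2*I*pi/5)), {4}: (exp(-2*I*pi/5))*(exp(4*I*pi/5))
so (chi_1 * chi_3) takes values
  {0} -> 1, {1} -> exp(-2*I*pi/5), {2} -> exp(-4*I*pi/5), {3} -> exp(4*I*pi/5), {4} -> exp(2*I*pi/5).
Now take the inner product of this character with each irreducible chi from the table, <chi_1*chi_3, chi> = (1/5) sum_C |C| (chi_1*chi_3)(C) conj(chi(C)):
  <chi_1*chi_3, chi_0> = (1/5)[1*(1)*conj(1) + 1*(exp(-2*I*pi/5))*conj(1) + 1*(exp(-4*I*pi/5))*conj(1) + 1*(exp(4*I*pi/5))*conj(1) + 1*(exp(2*I*pi/5))*conj(1)]
      = (1/5)[(1) + (exp(-2*I*pi/5)) + (exp(-4*I*pi/5)) + (exp(4*I*pi/5)) + (exp(2*I*pi/5))] = 0/5 = 0
  <chi_1*chi_3, chi_1> = (1/5)[1*(1)*conj(1) + 1*(exp(-2*I*pi/5))*conj(exp(2*I*pi/5)) + 1*(exp(-4*I*pi/5))*conj(exp(4*I*pi/5)) + 1*(exp(4*I*pi/5))*conj(exp(-4*I*pi/5)) + 1*(exp(2*I*pi/5))*conj(exp(-2*I*pi/5))]
      = (1/5)[(1) + (exp(-4*I*pi/5)) + (exp(2*I*pi/5)) + (exp(-2*I*pi/5)) + (exp(4*I*pi/5))] = 0/5 = 0
  <chi_1*chi_3, chi_2> = (1/5)[1*(1)*conj(1) + 1*(exp(-2*I*pi/5))*conj(exp(4*I*pi/5)) + 1*(exp(-4*I*pi/5))*conj(exp(-2*I*pi/5)) + 1*(exp(4*I*pi/5))*conj(exp(2*I*pi/5)) + 1*(exp(2*I*pi/5))*conj(exp(-4*I*pi/5))]
      = (1/5)[(1) + (exp(4*I*pi/5)) + (exp(-2*I*pi/5)) + (exp(2*I*pi/5)) + (exp(-4*I*pi/5))] = 0/5 = 0
  <chi_1*chi_3, chi_3> = (1/5)[1*(1)*conj(1) + 1*(exp(-2*I*pi/5))*conj(exp(-4*I*pi/5)) + 1*(exp(-4*I*pi/5))*conj(exp(2*I*pi/5)) + 1*(exp(4*I*pi/5))*conj(exp(-2*I*pi/5)) + 1*(exp(2*I*pi/5))*conj(exp(4*I*pi/5))]
      = (1/5)[(1) + (exp(2*I*pi/5)) + (exp(4*I*pi/5)) + (exp(-4*I*pi/5)) + (exp(-2*I*pi/5))] = 0/5 = 0
  <chi_1*chi_3, chi_4> = (1/5)[1*(1)*conj(1) + 1*(exp(-2*I*pi/5))*conj(exp(-2*I*pi/5)) + 1*(exp(-4*I*pi/5))*conj(exp(-4*I*pi/5)) + 1*(exp(4*I*pi/5))*conj(exp(4*I*pi/5)) + 1*(exp(2*I*pi/5))*conj(exp(2*I*pi/5))]
      = (1/5)[(1) + (1) + (1) + (1) + (1)] = 5/5 = 1
(Exp terms are combined using exp(i*s)*conj(exp(i*t)) = exp(i*(s-t)), and sums of them are collapsed using the identity that for every m > 1 the m distinct m-th roots of unity sum to 0, e.g. 1 + exp(2*I*pi/3) + exp(-2*I*pi/3) = 0.)
Hence the multiplicities are chi_4: 1. Dimension check: dim(chi_1)*dim(chi_3) = 1*1 = 1 and sum (mult * dim) = 1*1 = 1.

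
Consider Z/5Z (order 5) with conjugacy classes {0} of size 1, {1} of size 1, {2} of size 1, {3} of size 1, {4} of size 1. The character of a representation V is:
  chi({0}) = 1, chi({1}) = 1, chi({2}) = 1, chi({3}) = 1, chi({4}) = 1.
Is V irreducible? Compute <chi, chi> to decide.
Irreducible: <chi, chi> = 1.

Explanation: <chi, chi> = (1/|G|) sum_C |C| * |chi(C)|^2 = (1/5)[1*|1|^2 + 1*|1|^2 + 1*|1|^2 + 1*|1|^2 + 1*|1|^2]
  = (1/5)[(1) + (1) + (1) + (1) + (1)] = 5/5 = 1.
(Exp terms are combined using exp(i*s)*conj(exp(i*t)) = exp(i*(s-t)), and sums of them are collapsed using the identity that for every m > 1 the m distinct m-th roots of unity sum to 0, e.g. 1 + exp(2*I*pi/3) + exp(-2*I*pi/3) = 0.)
A character is irreducible iff <chi, chi> = 1, so this representation is irreducible.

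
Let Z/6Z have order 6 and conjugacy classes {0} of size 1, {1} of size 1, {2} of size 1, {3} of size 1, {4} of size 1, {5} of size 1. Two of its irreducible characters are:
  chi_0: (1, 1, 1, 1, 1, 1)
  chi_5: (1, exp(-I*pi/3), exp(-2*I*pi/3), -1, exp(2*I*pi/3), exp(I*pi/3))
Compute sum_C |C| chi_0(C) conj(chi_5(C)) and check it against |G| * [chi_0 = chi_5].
Sum = 0; so <chi_0, chi_5> = 0 (distinct irreducibles are orthogonal).

Compute term by term over conjugacy classes (|C| * chi_0(C) * conj(chi_5(C))):
  1*(1)*conj(1) + 1*(1)*conj(exp(-I*pi/3)) + 1*(1)*conj(exp(-2*I*pi/3)) + 1*(1)*conj(-1) + 1*(1)*conj(exp(2*I*pi/3)) + 1*(1)*conj(exp(I*pi/3))
  = (1) + (exp(I*pi/3)) + (exp(2*I*pi/3)) + (-1) + (exp(-2*I*pi/3)) + (exp(-I*pi/3))
  = 0.
(Exp terms are combined using exp(i*s)*conj(exp(i*t)) = exp(i*(s-t)), and sums of them are collapsed using the identity that for every m > 1 the m distinct m-th roots of unity sum to 0, e.g. 1 + exp(2*I*pi/3) + exp(-2*I*pi/3) = 0.)
Dividing by |G| = 6 gives 0/6 = 0, matching the row-orthogonality relation <chi_0, chi_5> = [chi_0 = chi_5].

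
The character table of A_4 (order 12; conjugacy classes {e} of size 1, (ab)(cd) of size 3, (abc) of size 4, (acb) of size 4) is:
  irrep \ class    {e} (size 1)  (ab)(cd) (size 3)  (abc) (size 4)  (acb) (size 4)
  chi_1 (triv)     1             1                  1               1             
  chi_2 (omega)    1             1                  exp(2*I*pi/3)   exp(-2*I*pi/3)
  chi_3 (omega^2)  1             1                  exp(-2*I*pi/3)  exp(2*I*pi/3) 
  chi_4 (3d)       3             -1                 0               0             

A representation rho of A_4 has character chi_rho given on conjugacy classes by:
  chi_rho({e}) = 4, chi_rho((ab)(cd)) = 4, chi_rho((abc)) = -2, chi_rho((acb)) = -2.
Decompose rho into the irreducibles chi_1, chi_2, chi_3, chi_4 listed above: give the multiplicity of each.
Multiplicities: chi_1: 0, chi_2: 2, chi_3: 2, chi_4: 0.

Solution. Use <chi_rho, chi> = (1/|G|) sum_C |C| * chi_rho(C) * conj(chi(C)) with |G| = 12 for each irreducible chi in the table:
  <chi_rho, chi_1> = (1/12)[1*(4)*conj(1) + 3*(4)*conj(1) + 4*(-2)*conj(1) + 4*(-2)*conj(1)]
      = (1/12)[(4) + (12) + (-8) + (-8)] = 0/12 = 0
  <chi_rho, chi_2> = (1/12)[1*(4)*conj(1) + 3*(4)*conj(1) + 4*(-2)*conj(exp(2*I*pi/3)) + 4*(-2)*conj(exp(-2*I*pi/3))]
      = (1/12)[(4) + (12) + (8 + 8*exp(2*I*pi/3)) + (8 + 8*exp(-2*I*pi/3))] = 24/12 = 2
  <chi_rho, chi_3> = (1/12)[1*(4)*conj(1) + 3*(4)*conj(1) + 4*(-2)*conj(exp(-2*I*pi/3)) + 4*(-2)*conj(exp(2*I*pi/3))]
      = (1/12)[(4) + (12) + (8 + 8*exp(-2*I*pi/3)) + (8 + 8*exp(2*I*pi/3))] = 24/12 = 2
  <chi_rho, chi_4> = (1/12)[1*(4)*conj(3) + 3*(4)*conj(-1) + 4*(-2)*conj(0) + 4*(-2)*conj(0)]
      = (1/12)[(12) + (-12) + (0) + (0)] = 0/12 = 0
(Exp terms are combined using exp(i*s)*conj(exp(i*t)) = exp(i*(s-t)), and sums of them are collapsed using the identity that for every m > 1 the m distinct m-th roots of unity sum to 0, e.g. 1 + exp(2*I*pi/3) + exp(-2*I*pi/3) = 0.)
Dimension check: dim(rho) = sum (mult * dim) = 0*1 + 2*1 + 2*1 + 0*3 = 4 = chi_rho(e) = 4.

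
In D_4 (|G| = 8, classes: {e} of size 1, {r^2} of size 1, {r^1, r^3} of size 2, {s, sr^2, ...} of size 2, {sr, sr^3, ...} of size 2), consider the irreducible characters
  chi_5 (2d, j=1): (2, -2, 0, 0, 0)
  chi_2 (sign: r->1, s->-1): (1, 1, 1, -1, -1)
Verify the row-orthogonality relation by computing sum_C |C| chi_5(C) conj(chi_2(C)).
Sum = 0; so <chi_5, chi_2> = 0 (distinct irreducibles are orthogonal).

Compute term by term over conjugacy classes (|C| * chi_5(C) * conj(chi_2(C))):
  1*(2)*conj(1) + 1*(-2)*conj(1) + 2*(0)*conj(1) + 2*(0)*conj(-1) + 2*(0)*conj(-1)
  = (2) + (-2) + (0) + (0) + (0)
  = 0.
Dividing by |G| = 8 gives 0/8 = 0, matching the row-orthogonality relation <chi_5, chi_2> = [chi_5 = chi_2].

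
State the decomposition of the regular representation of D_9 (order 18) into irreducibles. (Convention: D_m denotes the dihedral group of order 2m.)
Each irreducible V_i of dimension d_i appears with multiplicity d_i, i.e. rho_reg = (direct sum over all irreducibles V_i) d_i V_i. The irreducible dimensions for D_9 are 1, 1, 2, 2, 2, 2: 2 irreducibles of dimension 1, each with multiplicity 1; 4 irreducibles of dimension 2, each with multiplicity 2. Total dimension 2*1*1 + 4*2*2 = 18 = |G|.

Why: General theorem: in the regular representation of a finite group G, each irreducible appears with multiplicity equal to its dimension. Check: dim(rho_reg) = sum d_i^2 = 1 + 1 + 4 + 4 + 4 + 4 = 18 = |G|.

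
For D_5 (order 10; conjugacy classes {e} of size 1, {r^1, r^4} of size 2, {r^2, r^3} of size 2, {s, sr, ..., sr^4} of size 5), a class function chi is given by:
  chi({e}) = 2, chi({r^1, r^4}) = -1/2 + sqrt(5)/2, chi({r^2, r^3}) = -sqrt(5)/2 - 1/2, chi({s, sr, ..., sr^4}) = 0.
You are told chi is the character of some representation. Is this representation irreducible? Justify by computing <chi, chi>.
Irreducible: <chi, chi> = 1.

Why: <chi, chi> = (1/|G|) sum_C |C| * |chi(C)|^2 = (1/10)[1*|2|^2 + 2*|-1/2 + sqrt(5)/2|^2 + 2*|-sqrt(5)/2 - 1/2|^2 + 5*|0|^2]
  = (1/10)[(4) + (3 - sqrt(5)) + (sqrt(5) + 3) + (0)] = 10/10 = 1.
A character is irreducible iff <chi, chi> = 1, so this representation is irreducible.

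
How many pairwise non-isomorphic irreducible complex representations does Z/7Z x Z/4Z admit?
28

Proof sketch: The number of irreducible complex representations of a finite group equals its number of conjugacy classes. Z/7Z x Z/4Z is abelian of order 28, so every element is its own conjugacy class: 28 classes, so Z/7Z x Z/4Z (order 28) has exactly 28 irreducible complex representations.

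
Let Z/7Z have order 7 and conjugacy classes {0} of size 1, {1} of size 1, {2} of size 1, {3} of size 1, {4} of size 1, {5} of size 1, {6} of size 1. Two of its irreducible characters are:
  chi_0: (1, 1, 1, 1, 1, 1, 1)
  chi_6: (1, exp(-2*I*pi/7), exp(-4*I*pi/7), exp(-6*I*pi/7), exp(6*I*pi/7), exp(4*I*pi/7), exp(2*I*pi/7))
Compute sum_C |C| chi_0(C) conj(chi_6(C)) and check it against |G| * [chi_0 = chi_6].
Sum = 0; so <chi_0, chi_6> = 0 (distinct irreducibles are orthogonal).

Argument: Compute term by term over conjugacy classes (|C| * chi_0(C) * conj(chi_6(C))):
  1*(1)*conj(1) + 1*(1)*conj(exp(-2*I*pi/7)) + 1*(1)*conj(exp(-4*I*pi/7)) + 1*(1)*conj(exp(-6*I*pi/7)) + 1*(1)*conj(exp(6*I*pi/7)) + 1*(1)*conj(exp(4*I*pi/7)) + 1*(1)*conj(exp(2*I*pi/7))
  = (1) + (exp(2*I*pi/7)) + (exp(4*I*pi/7)) + (exp(6*I*pi/7)) + (exp(-6*I*pi/7)) + (exp(-4*I*pi/7)) + (exp(-2*I*pi/7))
  = 0.
(Exp terms are combined using exp(i*s)*conj(exp(i*t)) = exp(i*(s-t)), and sums of them are collapsed using the identity that for every m > 1 the m distinct m-th roots of unity sum to 0, e.g. 1 + exp(2*I*pi/3) + exp(-2*I*pi/3) = 0.)
Dividing by |G| = 7 gives 0/7 = 0, matching the row-orthogonality relation <chi_0, chi_6> = [chi_0 = chi_6].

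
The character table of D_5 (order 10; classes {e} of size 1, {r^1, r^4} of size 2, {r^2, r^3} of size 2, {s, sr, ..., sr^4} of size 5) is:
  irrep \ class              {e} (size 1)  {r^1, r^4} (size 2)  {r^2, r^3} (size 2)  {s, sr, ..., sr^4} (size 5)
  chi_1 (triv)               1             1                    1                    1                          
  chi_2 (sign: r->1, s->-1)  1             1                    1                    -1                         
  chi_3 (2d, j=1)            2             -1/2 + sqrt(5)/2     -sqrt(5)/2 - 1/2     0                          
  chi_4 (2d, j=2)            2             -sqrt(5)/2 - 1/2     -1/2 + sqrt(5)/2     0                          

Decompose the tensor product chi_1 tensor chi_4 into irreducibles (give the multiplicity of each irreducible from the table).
chi_1 tensor chi_4 = chi_4 (all other irreducibles have multiplicity 0).

The character of a tensor product is the pointwise product (chi_1 * chi_4)(C) = chi_1(C) * chi_4(C):
  {e}: (1)*(2), {r^1, r^4}: (1)*(-sqrt(5)/2 - 1/2), {r^2, r^3}: (1)*(-1/2 + sqrt(5)/2), {s, sr, ..., sr^4}: (1)*(0)
so (chi_1 * chi_4) takes values
  {e} -> 2, {r^1, r^4} -> -sqrt(5)/2 - 1/2, {r^2, r^3} -> -1/2 + sqrt(5)/2, {s, sr, ..., sr^4} -> 0.
Now take the inner product of this character with each irreducible chi from the table, <chi_1*chi_4, chi> = (1/10) sum_C |C| (chi_1*chi_4)(C) conj(chi(C)):
  <chi_1*chi_4, chi_1> = (1/10)[1*(2)*conj(1) + 2*(-sqrt(5)/2 - 1/2)*conj(1) + 2*(-1/2 + sqrt(5)/2)*conj(1) + 5*(0)*conj(1)]
      = (1/10)[(2) + (-sqrt(5) - 1) + (-1 + sqrt(5)) + (0)] = 0/10 = 0
  <chi_1*chi_4, chi_2> = (1/10)[1*(2)*conj(1) + 2*(-sqrt(5)/2 - 1/2)*conj(1) + 2*(-1/2 + sqrt(5)/2)*conj(1) + 5*(0)*conj(-1)]
      = (1/10)[(2) + (-sqrt(5) - 1) + (-1 + sqrt(5)) + (0)] = 0/10 = 0
  <chi_1*chi_4, chi_3> = (1/10)[1*(2)*conj(2) + 2*(-sqrt(5)/2 - 1/2)*conj(-1/2 + sqrt(5)/2) + 2*(-1/2 + sqrt(5)/2)*conj(-sqrt(5)/2 - 1/2) + 5*(0)*conj(0)]
      = (1/10)[(4) + (-2) + (-2) + (0)] = 0/10 = 0
  <chi_1*chi_4, chi_4> = (1/10)[1*(2)*conj(2) + 2*(-sqrt(5)/2 - 1/2)*conj(-sqrt(5)/2 - 1/2) + 2*(-1/2 + sqrt(5)/2)*conj(-1/2 + sqrt(5)/2) + 5*(0)*conj(0)]
      = (1/10)[(4) + (sqrt(5) + 3) + (3 - sqrt(5)) + (0)] = 10/10 = 1
Hence the multiplicities are chi_4: 1. Dimension check: dim(chi_1)*dim(chi_4) = 1*2 = 2 and sum (mult * dim) = 1*2 = 2.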